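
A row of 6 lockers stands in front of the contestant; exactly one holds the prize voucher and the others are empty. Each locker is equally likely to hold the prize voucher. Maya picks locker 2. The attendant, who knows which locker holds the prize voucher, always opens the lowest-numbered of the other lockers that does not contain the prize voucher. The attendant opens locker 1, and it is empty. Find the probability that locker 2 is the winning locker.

1/5

Consider each possible location of the prize voucher in turn.
If it is in locker 1 (prior 1/6): the attendant opened locker 1, so this case is ruled out; weight (1/6)·0 = 0.
If it is in any of lockers 2, 3, 4, 5, and 6 (prior 1/6 each): locker 1 is the lowest-numbered option available, probability 1; weight (1/6)·1 = 1/6 each.
The weights sum to 5/6.
So P(the prize voucher in locker 2 | the attendant opened locker 1) = (1/6) / (5/6) = 1/5.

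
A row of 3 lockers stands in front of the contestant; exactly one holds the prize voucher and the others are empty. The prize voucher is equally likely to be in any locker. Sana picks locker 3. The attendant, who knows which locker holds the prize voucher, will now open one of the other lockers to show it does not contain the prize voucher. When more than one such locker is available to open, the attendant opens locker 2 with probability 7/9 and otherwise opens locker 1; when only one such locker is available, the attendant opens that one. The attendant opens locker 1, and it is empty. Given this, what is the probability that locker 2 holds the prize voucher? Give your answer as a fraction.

9/11

Apply Bayes' rule, conditioning on where the prize voucher actually is.
If it is in locker 1 (prior 1/3): the attendant opened locker 1, so this case is ruled out; weight (1/3)·0 = 0.
If it is in locker 2 (prior 1/3): only locker 1 is available, probability 1; weight (1/3)·1 = 1/3.
If it is in locker 3 (prior 1/3): locker 2 is available but not opened, probability 2/9; weight (1/3)·(2/9) = 2/27.
The weights sum to 11/27.
So P(the prize voucher in locker 2 | the attendant opened locker 1) = (1/3) / (11/27) = 9/11.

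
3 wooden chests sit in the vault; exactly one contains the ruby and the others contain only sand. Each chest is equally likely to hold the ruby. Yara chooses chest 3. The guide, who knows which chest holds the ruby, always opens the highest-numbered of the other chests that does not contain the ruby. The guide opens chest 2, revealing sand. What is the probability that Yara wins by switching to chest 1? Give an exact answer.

1/2

Condition on the true location of the ruby.
If it is in either of chests 1 and 3 (prior 1/3 each): chest 2 is the highest-numbered option available, probability 1; weight (1/3)·1 = 1/3 each.
If it is in chest 2 (prior 1/3): the guide opened chest 2, so this case is ruled out; weight (1/3)·0 = 0.
The weights sum to 2/3.
So P(the ruby in chest 1 | the guide opened chest 2) = (1/3) / (2/3) = 1/2.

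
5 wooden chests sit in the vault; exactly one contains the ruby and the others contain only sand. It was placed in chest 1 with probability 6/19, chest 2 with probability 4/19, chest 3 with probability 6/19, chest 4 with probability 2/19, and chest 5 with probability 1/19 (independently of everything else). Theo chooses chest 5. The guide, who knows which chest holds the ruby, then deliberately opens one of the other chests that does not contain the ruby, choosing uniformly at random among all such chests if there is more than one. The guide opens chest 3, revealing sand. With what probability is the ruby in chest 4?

8/51

Condition on the true location of the ruby.
If it is in chest 1 (prior 6/19): the guide has 3 equally likely choices, so probability 1/3; weight (6/19)·(1/3) = 2/19.
If it is in chest 2 (prior 4/19): the guide has 3 equally likely choices, so probability 1/3; weight (4/19)·(1/3) = 4/57.
If it is in chest 3 (prior 6/19): the guide opened chest 3, so this case is ruled out; weight (6/19)·0 = 0.
If it is in chest 4 (prior 2/19): the guide has 3 equally likely choices, so probability 1/3; weight (2/19)·(1/3) = 2/57.
If it is in chest 5 (prior 1/19): the guide has 4 equally likely choices, so probability 1/4; weight (1/19)·(1/4) = 1/76.
The weights sum to 17/76.
So P(the ruby in chest 4 | the guide opened chest 3) = (2/57) / (17/76) = 8/51.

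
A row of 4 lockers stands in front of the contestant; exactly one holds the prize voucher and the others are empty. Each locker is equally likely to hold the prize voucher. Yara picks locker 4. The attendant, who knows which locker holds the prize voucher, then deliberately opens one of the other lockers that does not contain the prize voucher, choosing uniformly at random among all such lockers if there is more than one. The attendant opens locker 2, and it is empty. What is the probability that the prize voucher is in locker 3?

Apply Bayes' rule, conditioning on where the prize voucher actually is.
If it is in either of lockers 1 and 3 (prior 1/4 each): the attendant has 2 equally likely choices, so probability 1/2; weight (1/4)·(1/2) = 1/8 each.
If it is in locker 2 (prior 1/4): the attendant opened locker 2, so this case is ruled out; weight (1/4)·0 = 0.
If it is in locker 4 (prior 1/4): the attendant has 3 equally likely choices, so probability 1/3; weight (1/4)·(1/3) = 1/12.
The weights sum to 1/3.
So P(the prize voucher in locker 3 | the attendant opened locker 2) = (1/8) / (1/3) = 3/8.

3/8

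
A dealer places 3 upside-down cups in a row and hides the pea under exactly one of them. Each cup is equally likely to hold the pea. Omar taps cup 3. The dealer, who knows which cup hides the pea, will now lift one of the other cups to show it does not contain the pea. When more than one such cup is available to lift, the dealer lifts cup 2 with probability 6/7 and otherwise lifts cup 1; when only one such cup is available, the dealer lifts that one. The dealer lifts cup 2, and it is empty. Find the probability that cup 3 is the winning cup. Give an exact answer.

Consider each possible location of the pea in turn.
If it is under cup 1 (prior 1/3): only cup 2 is available, probability 1; weight (1/3)·1 = 1/3.
If it is under cup 2 (prior 1/3): the dealer opened cup 2, so this case is ruled out; weight (1/3)·0 = 0.
If it is under cup 3 (prior 1/3): cup 2 is available, opened with probability 6/7; weight (1/3)·(6/7) = 2/7.
The weights sum to 13/21.
So P(the pea under cup 3 | the dealer opened cup 2) = (2/7) / (13/21) = 6/13.

6/13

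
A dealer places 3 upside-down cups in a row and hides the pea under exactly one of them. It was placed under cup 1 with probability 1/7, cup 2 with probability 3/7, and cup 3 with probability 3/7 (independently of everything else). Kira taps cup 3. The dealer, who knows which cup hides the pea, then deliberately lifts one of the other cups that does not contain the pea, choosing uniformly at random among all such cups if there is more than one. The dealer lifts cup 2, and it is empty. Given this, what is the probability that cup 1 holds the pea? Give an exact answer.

Condition on the true location of the pea.
If it is under cup 1 (prior 1/7): the dealer has no choice, probability 1; weight (1/7)·1 = 1/7.
If it is under cup 2 (prior 3/7): the dealer opened cup 2, so this case is ruled out; weight (3/7)·0 = 0.
If it is under cup 3 (prior 3/7): the dealer has 2 equally likely choices, so probability 1/2; weight (3/7)·(1/2) = 3/14.
The weights sum to 5/14.
So P(the pea under cup 1 | the dealer opened cup 2) = (1/7) / (5/14) = 2/5.

2/5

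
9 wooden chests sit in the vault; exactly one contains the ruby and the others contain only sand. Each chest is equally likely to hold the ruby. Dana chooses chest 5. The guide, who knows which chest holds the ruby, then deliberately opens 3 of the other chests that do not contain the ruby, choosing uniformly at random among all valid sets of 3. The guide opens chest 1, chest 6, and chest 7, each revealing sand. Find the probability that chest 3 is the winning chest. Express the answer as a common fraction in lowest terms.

8/45

Consider each possible location of the ruby in turn.
If it is in any of chests 1, 6, and 7 (prior 1/9 each): that chest was opened and seen not to hold the prize — ruled out; weight (1/9)·0 = 0 each.
If it is in any of chests 2, 3, 4, 8, and 9 (prior 1/9 each): the guide has 35 equally likely choices, so probability 1/35; weight (1/9)·(1/35) = 1/315 each.
If it is in chest 5 (prior 1/9): the guide has 56 equally likely choices, so probability 1/56; weight (1/9)·(1/56) = 1/504.
The weights sum to 1/56.
So P(the ruby in chest 3 | the guide opened chest 1, chest 6, and chest 7) = (1/315) / (1/56) = 8/45.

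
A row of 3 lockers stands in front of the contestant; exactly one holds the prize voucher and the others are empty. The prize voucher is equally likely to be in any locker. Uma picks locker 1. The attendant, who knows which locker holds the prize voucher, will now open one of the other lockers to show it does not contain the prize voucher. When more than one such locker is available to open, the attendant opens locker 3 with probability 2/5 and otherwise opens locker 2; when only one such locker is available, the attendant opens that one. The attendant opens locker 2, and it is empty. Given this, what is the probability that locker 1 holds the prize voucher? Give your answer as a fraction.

3/8

Condition on the true location of the prize voucher.
If it is in locker 1 (prior 1/3): locker 3 is available but not opened, probability 3/5; weight (1/3)·(3/5) = 1/5.
If it is in locker 2 (prior 1/3): the attendant opened locker 2, so this case is ruled out; weight (1/3)·0 = 0.
If it is in locker 3 (prior 1/3): only locker 2 is available, probability 1; weight (1/3)·1 = 1/3.
The weights sum to 8/15.
So P(the prize voucher in locker 1 | the attendant opened locker 2) = (1/5) / (8/15) = 3/8.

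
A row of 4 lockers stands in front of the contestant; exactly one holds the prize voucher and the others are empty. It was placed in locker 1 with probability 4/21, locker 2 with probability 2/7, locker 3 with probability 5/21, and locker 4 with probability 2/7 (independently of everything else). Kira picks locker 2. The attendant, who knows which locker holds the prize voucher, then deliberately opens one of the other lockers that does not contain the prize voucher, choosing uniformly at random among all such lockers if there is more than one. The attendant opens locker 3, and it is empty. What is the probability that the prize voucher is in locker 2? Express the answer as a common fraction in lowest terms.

2/7

Consider each possible location of the prize voucher in turn.
If it is in locker 1 (prior 4/21): the attendant has 2 equally likely choices, so probability 1/2; weight (4/21)·(1/2) = 2/21.
If it is in locker 2 (prior 2/7): the attendant has 3 equally likely choices, so probability 1/3; weight (2/7)·(1/3) = 2/21.
If it is in locker 3 (prior 5/21): the attendant opened locker 3, so this case is ruled out; weight (5/21)·0 = 0.
If it is in locker 4 (prior 2/7): the attendant has 2 equally likely choices, so probability 1/2; weight (2/7)·(1/2) = 1/7.
The weights sum to 1/3.
So P(the prize voucher in locker 2 | the attendant opened locker 3) = (2/21) / (1/3) = 2/7.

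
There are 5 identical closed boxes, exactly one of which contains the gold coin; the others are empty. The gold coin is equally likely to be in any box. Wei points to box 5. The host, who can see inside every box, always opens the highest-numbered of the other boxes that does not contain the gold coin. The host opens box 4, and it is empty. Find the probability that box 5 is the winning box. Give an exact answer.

1/4

Consider each possible location of the gold coin in turn.
If it is in any of boxes 1, 2, 3, and 5 (prior 1/5 each): box 4 is the highest-numbered option available, probability 1; weight (1/5)·1 = 1/5 each.
If it is in box 4 (prior 1/5): the host opened box 4, so this case is ruled out; weight (1/5)·0 = 0.
The weights sum to 4/5.
So P(the gold coin in box 5 | the host opened box 4) = (1/5) / (4/5) = 1/4.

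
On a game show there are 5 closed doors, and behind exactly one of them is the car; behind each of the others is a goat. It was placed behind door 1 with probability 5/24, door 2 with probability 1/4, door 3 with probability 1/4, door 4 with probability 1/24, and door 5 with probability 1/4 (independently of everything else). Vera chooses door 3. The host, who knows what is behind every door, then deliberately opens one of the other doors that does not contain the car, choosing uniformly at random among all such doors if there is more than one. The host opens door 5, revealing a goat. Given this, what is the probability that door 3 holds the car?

Apply Bayes' rule, conditioning on where the car actually is.
If it is behind door 1 (prior 5/24): the host has 3 equally likely choices, so probability 1/3; weight (5/24)·(1/3) = 5/72.
If it is behind door 2 (prior 1/4): the host has 3 equally likely choices, so probability 1/3; weight (1/4)·(1/3) = 1/12.
If it is behind door 3 (prior 1/4): the host has 4 equally likely choices, so probability 1/4; weight (1/4)·(1/4) = 1/16.
If it is behind door 4 (prior 1/24): the host has 3 equally likely choices, so probability 1/3; weight (1/24)·(1/3) = 1/72.
If it is behind door 5 (prior 1/4): the host opened door 5, so this case is ruled out; weight (1/4)·0 = 0.
The weights sum to 11/48.
So P(the car behind door 3 | the host opened door 5) = (1/16) / (11/48) = 3/11.

3/11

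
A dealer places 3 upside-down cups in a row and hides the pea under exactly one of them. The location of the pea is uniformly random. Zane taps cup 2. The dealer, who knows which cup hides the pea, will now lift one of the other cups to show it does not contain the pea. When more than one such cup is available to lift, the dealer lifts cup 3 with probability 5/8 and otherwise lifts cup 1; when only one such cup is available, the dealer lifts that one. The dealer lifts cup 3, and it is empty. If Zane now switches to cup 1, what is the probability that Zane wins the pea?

Consider each possible location of the pea in turn.
If it is under cup 1 (prior 1/3): only cup 3 is available, probability 1; weight (1/3)·1 = 1/3.
If it is under cup 2 (prior 1/3): cup 3 is available, opened with probability 5/8; weight (1/3)·(5/8) = 5/24.
If it is under cup 3 (prior 1/3): the dealer opened cup 3, so this case is ruled out; weight (1/3)·0 = 0.
The weights sum to 13/24.
So P(the pea under cup 1 | the dealer opened cup 3) = (1/3) / (13/24) = 8/13.

8/13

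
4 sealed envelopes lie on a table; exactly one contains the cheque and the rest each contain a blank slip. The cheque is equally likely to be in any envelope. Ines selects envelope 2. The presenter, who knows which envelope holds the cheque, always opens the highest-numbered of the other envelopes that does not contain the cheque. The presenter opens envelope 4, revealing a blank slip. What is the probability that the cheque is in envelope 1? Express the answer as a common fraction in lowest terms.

1/3

Apply Bayes' rule, conditioning on where the cheque actually is.
If it is in any of envelopes 1, 2, and 3 (prior 1/4 each): envelope 4 is the highest-numbered option available, probability 1; weight (1/4)·1 = 1/4 each.
If it is in envelope 4 (prior 1/4): the presenter opened envelope 4, so this case is ruled out; weight (1/4)·0 = 0.
The weights sum to 3/4.
So P(the cheque in envelope 1 | the presenter opened envelope 4) = (1/4) / (3/4) = 1/3.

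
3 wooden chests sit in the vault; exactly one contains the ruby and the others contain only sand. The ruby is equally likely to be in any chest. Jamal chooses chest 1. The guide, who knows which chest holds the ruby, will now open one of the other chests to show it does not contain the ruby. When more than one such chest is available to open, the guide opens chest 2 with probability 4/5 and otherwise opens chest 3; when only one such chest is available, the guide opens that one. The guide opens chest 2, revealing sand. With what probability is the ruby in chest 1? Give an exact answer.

Condition on the true location of the ruby.
If it is in chest 1 (prior 1/3): chest 2 is available, opened with probability 4/5; weight (1/3)·(4/5) = 4/15.
If it is in chest 2 (prior 1/3): the guide opened chest 2, so this case is ruled out; weight (1/3)·0 = 0.
If it is in chest 3 (prior 1/3): only chest 2 is available, probability 1; weight (1/3)·1 = 1/3.
The weights sum to 3/5.
So P(the ruby in chest 1 | the guide opened chest 2) = (4/15) / (3/5) = 4/9.

4/9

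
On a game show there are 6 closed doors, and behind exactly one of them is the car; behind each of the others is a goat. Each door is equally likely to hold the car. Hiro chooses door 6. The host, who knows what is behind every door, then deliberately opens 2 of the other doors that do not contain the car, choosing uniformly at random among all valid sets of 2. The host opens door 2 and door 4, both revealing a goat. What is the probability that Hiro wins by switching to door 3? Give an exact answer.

Consider each possible location of the car in turn.
If it is behind any of doors 1, 3, and 5 (prior 1/6 each): the host has 6 equally likely choices, so probability 1/6; weight (1/6)·(1/6) = 1/36 each.
If it is behind either of doors 2 and 4 (prior 1/6 each): that door was opened and seen not to hold the prize — ruled out; weight (1/6)·0 = 0 each.
If it is behind door 6 (prior 1/6): the host has 10 equally likely choices, so probability 1/10; weight (1/6)·(1/10) = 1/60.
The weights sum to 1/10.
So P(the car behind door 3 | the host opened door 2 and door 4) = (1/36) / (1/10) = 5/18.

5/18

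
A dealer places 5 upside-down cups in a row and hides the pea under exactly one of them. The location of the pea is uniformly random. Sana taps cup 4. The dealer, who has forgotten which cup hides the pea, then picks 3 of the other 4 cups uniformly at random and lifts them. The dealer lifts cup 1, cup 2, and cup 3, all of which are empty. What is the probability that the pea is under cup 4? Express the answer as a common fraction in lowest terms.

1/2

Condition on the true location of the pea.
If it is under any of cups 1, 2, and 3 (prior 1/5 each): that cup was opened and seen not to hold the prize — ruled out; weight (1/5)·0 = 0 each.
If it is under either of cups 4 and 5 (prior 1/5 each): the dealer picks exactly this set with probability 1/4 regardless, and none is the prize; weight (1/5)·(1/4) = 1/20 each.
The weights sum to 1/10.
So P(the pea under cup 4 | the dealer opened cup 1, cup 2, and cup 3) = (1/20) / (1/10) = 1/2.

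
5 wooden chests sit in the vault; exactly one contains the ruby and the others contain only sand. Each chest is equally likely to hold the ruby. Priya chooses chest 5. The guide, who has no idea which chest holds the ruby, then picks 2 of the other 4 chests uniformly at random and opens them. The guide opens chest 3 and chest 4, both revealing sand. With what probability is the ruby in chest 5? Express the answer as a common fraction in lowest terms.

1/3

Condition on the true location of the ruby.
If it is in any of chests 1, 2, and 5 (prior 1/5 each): the guide picks exactly this set with probability 1/6 regardless, and none is the prize; weight (1/5)·(1/6) = 1/30 each.
If it is in either of chests 3 and 4 (prior 1/5 each): that chest was opened and seen not to hold the prize — ruled out; weight (1/5)·0 = 0 each.
The weights sum to 1/10.
So P(the ruby in chest 5 | the guide opened chest 3 and chest 4) = (1/30) / (1/10) = 1/3.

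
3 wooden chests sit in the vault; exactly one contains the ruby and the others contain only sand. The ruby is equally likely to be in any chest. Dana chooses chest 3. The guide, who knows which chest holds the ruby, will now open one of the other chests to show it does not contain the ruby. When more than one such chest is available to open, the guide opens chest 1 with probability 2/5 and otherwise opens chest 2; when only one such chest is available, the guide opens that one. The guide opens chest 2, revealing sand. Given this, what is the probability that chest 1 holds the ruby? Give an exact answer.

5/8

Consider each possible location of the ruby in turn.
If it is in chest 1 (prior 1/3): only chest 2 is available, probability 1; weight (1/3)·1 = 1/3.
If it is in chest 2 (prior 1/3): the guide opened chest 2, so this case is ruled out; weight (1/3)·0 = 0.
If it is in chest 3 (prior 1/3): chest 1 is available but not opened, probability 3/5; weight (1/3)·(3/5) = 1/5.
The weights sum to 8/15.
So P(the ruby in chest 1 | the guide opened chest 2) = (1/3) / (8/15) = 5/8.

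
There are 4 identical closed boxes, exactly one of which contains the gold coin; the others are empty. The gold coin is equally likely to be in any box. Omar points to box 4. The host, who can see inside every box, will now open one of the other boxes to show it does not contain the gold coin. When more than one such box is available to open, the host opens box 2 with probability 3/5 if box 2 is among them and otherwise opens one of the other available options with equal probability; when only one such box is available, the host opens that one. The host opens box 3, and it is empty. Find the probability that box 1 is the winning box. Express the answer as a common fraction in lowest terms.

4/11

Condition on the true location of the gold coin.
If it is in box 1 (prior 1/4): box 2 is available but not opened, probability 2/5; weight (1/4)·(2/5) = 1/10.
If it is in box 2 (prior 1/4): box 2 holds the prize so is unavailable; the host chooses uniformly among the 2 others, probability 1/2; weight (1/4)·(1/2) = 1/8.
If it is in box 3 (prior 1/4): the host opened box 3, so this case is ruled out; weight (1/4)·0 = 0.
If it is in box 4 (prior 1/4): box 2 is available but not opened; box 3 gets probability (1 − 3/5)/2 = 1/5; weight (1/4)·(1/5) = 1/20.
The weights sum to 11/40.
So P(the gold coin in box 1 | the host opened box 3) = (1/10) / (11/40) = 4/11.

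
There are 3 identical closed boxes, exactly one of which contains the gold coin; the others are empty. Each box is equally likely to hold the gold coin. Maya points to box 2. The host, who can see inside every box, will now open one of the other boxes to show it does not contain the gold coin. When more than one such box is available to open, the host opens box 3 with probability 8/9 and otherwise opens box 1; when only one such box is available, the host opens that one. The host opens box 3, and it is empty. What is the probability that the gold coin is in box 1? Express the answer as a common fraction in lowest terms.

Apply Bayes' rule, conditioning on where the gold coin actually is.
If it is in box 1 (prior 1/3): only box 3 is available, probability 1; weight (1/3)·1 = 1/3.
If it is in box 2 (prior 1/3): box 3 is available, opened with probability 8/9; weight (1/3)·(8/9) = 8/27.
If it is in box 3 (prior 1/3): the host opened box 3, so this case is ruled out; weight (1/3)·0 = 0.
The weights sum to 17/27.
So P(the gold coin in box 1 | the host opened box 3) = (1/3) / (17/27) = 9/17.

9/17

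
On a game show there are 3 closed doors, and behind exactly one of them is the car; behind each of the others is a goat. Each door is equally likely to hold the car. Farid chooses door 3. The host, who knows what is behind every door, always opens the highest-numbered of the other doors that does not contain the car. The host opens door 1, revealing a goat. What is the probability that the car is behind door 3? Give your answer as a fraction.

Condition on the true location of the car.
If it is behind door 1 (prior 1/3): the host opened door 1, so this case is ruled out; weight (1/3)·0 = 0.
If it is behind door 2 (prior 1/3): door 1 is the highest-numbered option available, probability 1; weight (1/3)·1 = 1/3.
If it is behind door 3 (prior 1/3): the host would have opened door 2 instead, probability 0; weight (1/3)·0 = 0.
The weights sum to 1/3.
So P(the car behind door 3 | the host opened door 1) = 0 / (1/3) = 0.

0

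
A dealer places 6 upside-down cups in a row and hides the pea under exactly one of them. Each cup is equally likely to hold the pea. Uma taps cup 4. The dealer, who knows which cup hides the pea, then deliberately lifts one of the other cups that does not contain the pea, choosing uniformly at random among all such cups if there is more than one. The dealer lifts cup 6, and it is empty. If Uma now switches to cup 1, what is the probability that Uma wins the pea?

Condition on the true location of the pea.
If it is under any of cups 1, 2, 3, and 5 (prior 1/6 each): the dealer has 4 equally likely choices, so probability 1/4; weight (1/6)·(1/4) = 1/24 each.
If it is under cup 4 (prior 1/6): the dealer has 5 equally likely choices, so probability 1/5; weight (1/6)·(1/5) = 1/30.
If it is under cup 6 (prior 1/6): the dealer opened cup 6, so this case is ruled out; weight (1/6)·0 = 0.
The weights sum to 1/5.
So P(the pea under cup 1 | the dealer opened cup 6) = (1/24) / (1/5) = 5/24.

5/24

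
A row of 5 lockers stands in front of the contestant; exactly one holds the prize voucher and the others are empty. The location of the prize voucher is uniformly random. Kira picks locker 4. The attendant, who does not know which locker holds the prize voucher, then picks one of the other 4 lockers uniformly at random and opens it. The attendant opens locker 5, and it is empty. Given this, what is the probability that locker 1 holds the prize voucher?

1/4

Apply Bayes' rule, conditioning on where the prize voucher actually is.
If it is in any of lockers 1, 2, 3, and 4 (prior 1/5 each): the attendant picks locker 5 with probability 1/4 regardless, and it is not the prize; weight (1/5)·(1/4) = 1/20 each.
If it is in locker 5 (prior 1/5): the attendant opened locker 5, so this case is ruled out; weight (1/5)·0 = 0.
The weights sum to 1/5.
So P(the prize voucher in locker 1 | the attendant opened locker 5) = (1/20) / (1/5) = 1/4.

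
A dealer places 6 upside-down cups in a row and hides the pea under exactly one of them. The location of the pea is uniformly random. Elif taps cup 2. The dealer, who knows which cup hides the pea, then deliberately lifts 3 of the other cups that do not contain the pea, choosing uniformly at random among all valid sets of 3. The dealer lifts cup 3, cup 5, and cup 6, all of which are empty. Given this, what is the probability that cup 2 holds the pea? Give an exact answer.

Consider each possible location of the pea in turn.
If it is under either of cups 1 and 4 (prior 1/6 each): the dealer has 4 equally likely choices, so probability 1/4; weight (1/6)·(1/4) = 1/24 each.
If it is under cup 2 (prior 1/6): the dealer has 10 equally likely choices, so probability 1/10; weight (1/6)·(1/10) = 1/60.
If it is under any of cups 3, 5, and 6 (prior 1/6 each): that cup was opened and seen not to hold the prize — ruled out; weight (1/6)·0 = 0 each.
The weights sum to 1/10.
So P(the pea under cup 2 | the dealer opened cup 3, cup 5, and cup 6) = (1/60) / (1/10) = 1/6.

1/6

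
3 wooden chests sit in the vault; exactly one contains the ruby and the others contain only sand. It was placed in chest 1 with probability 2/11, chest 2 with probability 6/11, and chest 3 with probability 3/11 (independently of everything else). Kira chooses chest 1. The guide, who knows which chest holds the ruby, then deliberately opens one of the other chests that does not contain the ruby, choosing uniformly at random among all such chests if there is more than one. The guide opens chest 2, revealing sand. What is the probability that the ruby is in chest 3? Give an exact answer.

Condition on the true location of the ruby.
If it is in chest 1 (prior 2/11): the guide has 2 equally likely choices, so probability 1/2; weight (2/11)·(1/2) = 1/11.
If it is in chest 2 (prior 6/11): the guide opened chest 2, so this case is ruled out; weight (6/11)·0 = 0.
If it is in chest 3 (prior 3/11): the guide has no choice, probability 1; weight (3/11)·1 = 3/11.
The weights sum to 4/11.
So P(the ruby in chest 3 | the guide opened chest 2) = (3/11) / (4/11) = 3/4.

3/4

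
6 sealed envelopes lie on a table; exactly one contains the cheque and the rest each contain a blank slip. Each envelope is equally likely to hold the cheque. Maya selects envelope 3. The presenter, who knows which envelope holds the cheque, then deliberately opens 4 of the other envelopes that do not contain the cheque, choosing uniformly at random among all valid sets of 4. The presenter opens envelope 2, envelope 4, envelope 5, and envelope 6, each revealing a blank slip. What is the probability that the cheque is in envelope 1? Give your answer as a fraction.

5/6

Condition on the true location of the cheque.
If it is in envelope 1 (prior 1/6): the presenter has no choice, probability 1; weight (1/6)·1 = 1/6.
If it is in any of envelopes 2, 4, 5, and 6 (prior 1/6 each): that envelope was opened and seen not to hold the prize — ruled out; weight (1/6)·0 = 0 each.
If it is in envelope 3 (prior 1/6): the presenter has 5 equally likely choices, so probability 1/5; weight (1/6)·(1/5) = 1/30.
The weights sum to 1/5.
So P(the cheque in envelope 1 | the presenter opened envelope 2, envelope 4, envelope 5, and envelope 6) = (1/6) / (1/5) = 5/6.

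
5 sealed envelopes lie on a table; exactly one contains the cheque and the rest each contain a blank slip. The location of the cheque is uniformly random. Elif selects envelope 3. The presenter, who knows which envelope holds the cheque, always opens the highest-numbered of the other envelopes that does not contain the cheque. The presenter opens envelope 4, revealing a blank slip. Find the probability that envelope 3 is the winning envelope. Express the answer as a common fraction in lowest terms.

Apply Bayes' rule, conditioning on where the cheque actually is.
If it is in any of envelopes 1, 2, and 3 (prior 1/5 each): the presenter would have opened envelope 5 instead, probability 0; weight (1/5)·0 = 0 each.
If it is in envelope 4 (prior 1/5): the presenter opened envelope 4, so this case is ruled out; weight (1/5)·0 = 0.
If it is in envelope 5 (prior 1/5): envelope 4 is the highest-numbered option available, probability 1; weight (1/5)·1 = 1/5.
The weights sum to 1/5.
So P(the cheque in envelope 3 | the presenter opened envelope 4) = 0 / (1/5) = 0.

0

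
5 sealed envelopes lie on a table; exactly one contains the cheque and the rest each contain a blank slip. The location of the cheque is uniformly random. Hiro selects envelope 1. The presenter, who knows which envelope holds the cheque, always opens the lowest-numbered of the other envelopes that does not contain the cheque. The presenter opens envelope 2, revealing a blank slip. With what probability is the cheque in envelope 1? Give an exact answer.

Apply Bayes' rule, conditioning on where the cheque actually is.
If it is in any of envelopes 1, 3, 4, and 5 (prior 1/5 each): envelope 2 is the lowest-numbered option available, probability 1; weight (1/5)·1 = 1/5 each.
If it is in envelope 2 (prior 1/5): the presenter opened envelope 2, so this case is ruled out; weight (1/5)·0 = 0.
The weights sum to 4/5.
So P(the cheque in envelope 1 | the presenter opened envelope 2) = (1/5) / (4/5) = 1/4.

1/4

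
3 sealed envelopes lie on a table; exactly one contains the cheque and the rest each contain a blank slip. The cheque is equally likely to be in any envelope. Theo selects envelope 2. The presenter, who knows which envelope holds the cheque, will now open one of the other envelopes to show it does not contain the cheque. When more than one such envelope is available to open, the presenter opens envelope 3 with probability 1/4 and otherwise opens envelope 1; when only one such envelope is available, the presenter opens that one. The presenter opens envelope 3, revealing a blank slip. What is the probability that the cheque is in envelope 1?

Condition on the true location of the cheque.
If it is in envelope 1 (prior 1/3): only envelope 3 is available, probability 1; weight (1/3)·1 = 1/3.
If it is in envelope 2 (prior 1/3): envelope 3 is available, opened with probability 1/4; weight (1/3)·(1/4) = 1/12.
If it is in envelope 3 (prior 1/3): the presenter opened envelope 3, so this case is ruled out; weight (1/3)·0 = 0.
The weights sum to 5/12.
So P(the cheque in envelope 1 | the presenter opened envelope 3) = (1/3) / (5/12) = 4/5.

4/5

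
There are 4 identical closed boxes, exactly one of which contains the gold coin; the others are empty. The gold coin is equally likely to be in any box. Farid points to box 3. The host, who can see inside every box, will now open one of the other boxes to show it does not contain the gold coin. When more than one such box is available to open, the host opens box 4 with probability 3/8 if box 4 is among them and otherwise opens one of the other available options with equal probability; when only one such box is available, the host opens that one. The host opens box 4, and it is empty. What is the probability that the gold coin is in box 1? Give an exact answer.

1/3

Condition on the true location of the gold coin.
If it is in any of boxes 1, 2, and 3 (prior 1/4 each): box 4 is available, opened with probability 3/8; weight (1/4)·(3/8) = 3/32 each.
If it is in box 4 (prior 1/4): the host opened box 4, so this case is ruled out; weight (1/4)·0 = 0.
The weights sum to 9/32.
So P(the gold coin in box 1 | the host opened box 4) = (3/32) / (9/32) = 1/3.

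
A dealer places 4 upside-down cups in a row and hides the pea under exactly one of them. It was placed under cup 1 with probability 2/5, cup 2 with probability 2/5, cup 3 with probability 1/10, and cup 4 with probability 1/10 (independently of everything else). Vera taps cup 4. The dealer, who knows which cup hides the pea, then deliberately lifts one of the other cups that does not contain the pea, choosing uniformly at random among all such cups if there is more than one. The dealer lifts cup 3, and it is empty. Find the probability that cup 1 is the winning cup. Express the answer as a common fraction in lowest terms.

Consider each possible location of the pea in turn.
If it is under either of cups 1 and 2 (prior 2/5 each): the dealer has 2 equally likely choices, so probability 1/2; weight (2/5)·(1/2) = 1/5 each.
If it is under cup 3 (prior 1/10): the dealer opened cup 3, so this case is ruled out; weight (1/10)·0 = 0.
If it is under cup 4 (prior 1/10): the dealer has 3 equally likely choices, so probability 1/3; weight (1/10)·(1/3) = 1/30.
The weights sum to 13/30.
So P(the pea under cup 1 | the dealer opened cup 3) = (1/5) / (13/30) = 6/13.

6/13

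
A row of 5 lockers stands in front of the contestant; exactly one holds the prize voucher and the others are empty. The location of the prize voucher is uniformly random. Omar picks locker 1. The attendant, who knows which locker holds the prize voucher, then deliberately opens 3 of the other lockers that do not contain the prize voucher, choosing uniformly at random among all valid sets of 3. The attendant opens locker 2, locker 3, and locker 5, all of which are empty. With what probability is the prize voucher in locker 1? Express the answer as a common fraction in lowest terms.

1/5

Condition on the true location of the prize voucher.
If it is in locker 1 (prior 1/5): the attendant has 4 equally likely choices, so probability 1/4; weight (1/5)·(1/4) = 1/20.
If it is in any of lockers 2, 3, and 5 (prior 1/5 each): that locker was opened and seen not to hold the prize — ruled out; weight (1/5)·0 = 0 each.
If it is in locker 4 (prior 1/5): the attendant has no choice, probability 1; weight (1/5)·1 = 1/5.
The weights sum to 1/4.
So P(the prize voucher in locker 1 | the attendant opened locker 2, locker 3, and locker 5) = (1/20) / (1/4) = 1/5.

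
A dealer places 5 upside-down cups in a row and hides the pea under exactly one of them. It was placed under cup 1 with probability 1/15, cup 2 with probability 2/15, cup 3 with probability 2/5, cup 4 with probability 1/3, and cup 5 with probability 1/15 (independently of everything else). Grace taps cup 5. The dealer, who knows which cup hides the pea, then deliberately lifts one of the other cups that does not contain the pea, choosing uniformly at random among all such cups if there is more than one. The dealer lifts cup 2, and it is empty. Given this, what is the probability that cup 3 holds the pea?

8/17

Condition on the true location of the pea.
If it is under cup 1 (prior 1/15): the dealer has 3 equally likely choices, so probability 1/3; weight (1/15)·(1/3) = 1/45.
If it is under cup 2 (prior 2/15): the dealer opened cup 2, so this case is ruled out; weight (2/15)·0 = 0.
If it is under cup 3 (prior 2/5): the dealer has 3 equally likely choices, so probability 1/3; weight (2/5)·(1/3) = 2/15.
If it is under cup 4 (prior 1/3): the dealer has 3 equally likely choices, so probability 1/3; weight (1/3)·(1/3) = 1/9.
If it is under cup 5 (prior 1/15): the dealer has 4 equally likely choices, so probability 1/4; weight (1/15)·(1/4) = 1/60.
The weights sum to 17/60.
So P(the pea under cup 3 | the dealer opened cup 2) = (2/15) / (17/60) = 8/17.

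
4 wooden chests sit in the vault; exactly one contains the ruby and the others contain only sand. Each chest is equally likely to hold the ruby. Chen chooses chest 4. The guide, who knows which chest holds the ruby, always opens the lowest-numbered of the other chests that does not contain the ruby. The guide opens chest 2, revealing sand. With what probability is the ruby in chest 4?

0

Condition on the true location of the ruby.
If it is in chest 1 (prior 1/4): chest 2 is the lowest-numbered option available, probability 1; weight (1/4)·1 = 1/4.
If it is in chest 2 (prior 1/4): the guide opened chest 2, so this case is ruled out; weight (1/4)·0 = 0.
If it is in either of chests 3 and 4 (prior 1/4 each): the guide would have opened chest 1 instead, probability 0; weight (1/4)·0 = 0 each.
The weights sum to 1/4.
So P(the ruby in chest 4 | the guide opened chest 2) = 0 / (1/4) = 0.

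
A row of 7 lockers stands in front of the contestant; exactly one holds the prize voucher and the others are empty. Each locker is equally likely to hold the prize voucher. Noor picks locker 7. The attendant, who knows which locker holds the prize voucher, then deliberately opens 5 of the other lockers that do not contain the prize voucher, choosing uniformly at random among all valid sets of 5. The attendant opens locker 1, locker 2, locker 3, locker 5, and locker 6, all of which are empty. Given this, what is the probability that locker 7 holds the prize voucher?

1/7

Consider each possible location of the prize voucher in turn.
If it is in any of lockers 1, 2, 3, 5, and 6 (prior 1/7 each): that locker was opened and seen not to hold the prize — ruled out; weight (1/7)·0 = 0 each.
If it is in locker 4 (prior 1/7): the attendant has no choice, probability 1; weight (1/7)·1 = 1/7.
If it is in locker 7 (prior 1/7): the attendant has 6 equally likely choices, so probability 1/6; weight (1/7)·(1/6) = 1/42.
The weights sum to 1/6.
So P(the prize voucher in locker 7 | the attendant opened locker 1, locker 2, locker 3, locker 5, and locker 6) = (1/42) / (1/6) = 1/7.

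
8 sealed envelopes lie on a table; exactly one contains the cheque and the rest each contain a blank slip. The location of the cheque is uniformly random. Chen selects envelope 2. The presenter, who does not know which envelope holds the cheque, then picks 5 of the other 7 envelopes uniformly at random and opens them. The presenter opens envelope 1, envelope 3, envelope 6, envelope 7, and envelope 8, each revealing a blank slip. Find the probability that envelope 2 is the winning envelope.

Consider each possible location of the cheque in turn.
If it is in any of envelopes 1, 3, 6, 7, and 8 (prior 1/8 each): that envelope was opened and seen not to hold the prize — ruled out; weight (1/8)·0 = 0 each.
If it is in any of envelopes 2, 4, and 5 (prior 1/8 each): the presenter picks exactly this set with probability 1/21 regardless, and none is the prize; weight (1/8)·(1/21) = 1/168 each.
The weights sum to 1/56.
So P(the cheque in envelope 2 | the presenter opened envelope 1, envelope 3, envelope 6, envelope 7, and envelope 8) = (1/168) / (1/56) = 1/3.

1/3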